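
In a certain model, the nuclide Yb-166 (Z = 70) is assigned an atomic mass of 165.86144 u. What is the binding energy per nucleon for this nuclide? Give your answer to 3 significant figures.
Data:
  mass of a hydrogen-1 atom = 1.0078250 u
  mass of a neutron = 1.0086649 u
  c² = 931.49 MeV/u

8.52 MeV/nucleon

Total constituent mass: 70 × 1.0078250 + 96 × 1.0086649 = 167.3795804 u
The mass defect is 167.3795804 − 165.86144 = 1.5181404 u.
Binding energy = Δm·c² = 1.5181404 × 931.49 MeV/u = 1414.13 MeV
BE/A = 1414.13 MeV / 166 = 8.519 MeV/nucleon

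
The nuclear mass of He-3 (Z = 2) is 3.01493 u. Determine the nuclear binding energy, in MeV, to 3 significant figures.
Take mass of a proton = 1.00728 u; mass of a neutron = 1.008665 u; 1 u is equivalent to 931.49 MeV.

7.73 MeV

With 2 protons and 1 neutrons (A = 3):
Total constituent mass: 2 × 1.00728 + 1 × 1.008665 = 3.023225 u
The mass defect is 3.023225 − 3.01493 = 0.008295 u.
Binding energy = Δm·c² = 0.008295 × 931.49 MeV/u = 7.72671 MeV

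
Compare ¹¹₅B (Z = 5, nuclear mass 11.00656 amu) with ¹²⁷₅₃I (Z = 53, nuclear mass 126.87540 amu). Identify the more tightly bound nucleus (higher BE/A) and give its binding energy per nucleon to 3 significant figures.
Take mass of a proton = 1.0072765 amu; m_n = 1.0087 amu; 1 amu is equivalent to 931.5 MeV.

¹¹₅B: Σm = 5(1.0072765) + 6(1.0087) = 11.0885825 amu; Δm = 0.0820225 amu; E_B = 76.404 MeV; E_B/A = 6.946 MeV
¹²⁷₅₃I: Σm = 53(1.0072765) + 74(1.0087) = 128.0294545 amu; Δm = 1.1540545 amu; E_B = 1075.0 MeV; E_B/A = 8.4646 MeV
¹²⁷₅₃I has the higher binding energy per nucleon, so it is the more tightly bound nucleus.

¹²⁷₅₃I; 8.46 MeV/nucleon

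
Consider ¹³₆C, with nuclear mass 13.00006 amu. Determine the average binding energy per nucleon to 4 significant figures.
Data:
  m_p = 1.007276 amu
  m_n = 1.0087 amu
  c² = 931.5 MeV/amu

The nucleus contains 6 protons and 13 − 6 = 7 neutrons.
Mass of separated nucleons = 6(1.007276) + 7(1.0087) = 6.043656 + 7.0609 = 13.104556 amu
Δm = 13.104556 − 13.00006 = 0.104496 amu
Binding energy = Δm·c² = 0.104496 × 931.5 MeV/amu = 97.3380 MeV
Dividing by A = 13 gives 7.488 MeV per nucleon.

7.488 MeV/nucleon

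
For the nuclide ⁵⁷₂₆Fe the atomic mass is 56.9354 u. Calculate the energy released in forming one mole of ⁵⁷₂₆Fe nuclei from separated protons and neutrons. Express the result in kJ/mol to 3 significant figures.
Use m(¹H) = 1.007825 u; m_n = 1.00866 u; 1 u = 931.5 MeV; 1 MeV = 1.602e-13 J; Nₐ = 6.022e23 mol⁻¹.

Total constituent mass: 26 × 1.007825 + 31 × 1.00866 = 57.471910 u
Δm = 57.471910 − 56.9354 = 0.536510 u
E_B = 0.536510 × 931.5 = 499.759 MeV
Per nucleus in joules: 499.759 MeV × 1.602e-13 J/MeV = 8.0061e-11 J
Per mole: 8.0061e-11 J × 6.022e23 mol⁻¹ = 4.8213e+13 J/mol

4.82e+10 kJ/mol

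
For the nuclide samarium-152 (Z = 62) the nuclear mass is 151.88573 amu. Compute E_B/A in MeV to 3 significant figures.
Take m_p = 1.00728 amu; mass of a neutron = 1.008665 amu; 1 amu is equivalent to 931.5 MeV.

8.25 MeV/nucleon

Σm = 62·m_p + 90·m_n = 62.45136 + 90.779850 = 153.231210 amu
Mass defect Δm = 153.231210 − 151.88573 = 1.345480 amu
Binding energy = Δm·c² = 1.345480 × 931.5 MeV/amu = 1253.31 MeV
Per nucleon: 1253.31 / 152 = 8.245 MeV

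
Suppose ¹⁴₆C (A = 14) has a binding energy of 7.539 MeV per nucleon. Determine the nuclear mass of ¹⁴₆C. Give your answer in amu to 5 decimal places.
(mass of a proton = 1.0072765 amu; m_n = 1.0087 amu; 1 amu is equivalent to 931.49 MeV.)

13.99995 amu

Total binding energy = 14 × 7.539 = 105.546 MeV
Mass defect = 105.546 MeV / (931.49 MeV/amu) = 0.1133088 amu
Constituent mass = 6(1.0072765) + 8(1.0087) = 14.1132590 amu
Nuclear mass = 14.1132590 − 0.1133088 = 13.9999502 amu ≈ 13.99995 amu (to 5 decimal places)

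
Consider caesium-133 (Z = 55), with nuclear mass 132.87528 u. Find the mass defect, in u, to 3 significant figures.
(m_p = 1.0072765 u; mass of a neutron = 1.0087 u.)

1.20 u

Mass of separated nucleons = 55(1.0072765) + 78(1.0087) = 55.4002075 + 78.6786 = 134.0788075 u
The mass defect is 134.0788075 − 132.87528 = 1.2035275 u.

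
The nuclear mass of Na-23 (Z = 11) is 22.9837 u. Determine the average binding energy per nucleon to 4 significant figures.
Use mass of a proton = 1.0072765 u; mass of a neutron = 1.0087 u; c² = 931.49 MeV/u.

The nucleus contains 11 protons and 23 − 11 = 12 neutrons.
Total constituent mass: 11 × 1.0072765 + 12 × 1.0087 = 23.1844415 u
Δm = 23.1844415 − 22.9837 = 0.2007415 u
Binding energy = Δm·c² = 0.2007415 × 931.49 MeV/u = 186.989 MeV
Per nucleon: 186.989 / 23 = 8.130 MeV

8.130 MeV/nucleon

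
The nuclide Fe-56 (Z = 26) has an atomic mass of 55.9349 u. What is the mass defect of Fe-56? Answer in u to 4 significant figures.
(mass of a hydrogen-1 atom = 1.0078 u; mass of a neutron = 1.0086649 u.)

0.5278 u

Σm = 26·m(¹H) + 30·m_n = 26.2028 + 30.2599470 = 56.4627470 u
The mass defect is 56.4627470 − 55.9349 = 0.5278470 u.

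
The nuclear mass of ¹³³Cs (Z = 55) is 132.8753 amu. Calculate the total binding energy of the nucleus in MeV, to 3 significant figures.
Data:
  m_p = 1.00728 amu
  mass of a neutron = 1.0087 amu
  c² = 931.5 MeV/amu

With 55 protons and 78 neutrons (A = 133):
Mass of separated nucleons = 55(1.00728) + 78(1.0087) = 55.40040 + 78.6786 = 134.07900 amu
Δm = 134.07900 − 132.8753 = 1.20370 amu
Converting to energy: 1.20370 amu × 931.5 MeV/amu = 1121.25 MeV

1120 MeV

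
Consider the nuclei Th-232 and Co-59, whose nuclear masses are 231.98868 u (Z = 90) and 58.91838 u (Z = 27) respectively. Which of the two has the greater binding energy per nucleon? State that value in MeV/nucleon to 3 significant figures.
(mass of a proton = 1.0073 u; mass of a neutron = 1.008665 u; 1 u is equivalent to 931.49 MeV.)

Co-59; 8.78 MeV/nucleon

Th-232: Σm = 90(1.0073) + 142(1.008665) = 233.887430 u; Δm = 1.898750 u; E_B = 1768.7 MeV; E_B/A = 7.624 MeV
Co-59: Σm = 27(1.0073) + 32(1.008665) = 59.474380 u; Δm = 0.556000 u; E_B = 517.91 MeV; E_B/A = 8.778 MeV
Co-59 has the higher binding energy per nucleon, so it is the more tightly bound nucleus.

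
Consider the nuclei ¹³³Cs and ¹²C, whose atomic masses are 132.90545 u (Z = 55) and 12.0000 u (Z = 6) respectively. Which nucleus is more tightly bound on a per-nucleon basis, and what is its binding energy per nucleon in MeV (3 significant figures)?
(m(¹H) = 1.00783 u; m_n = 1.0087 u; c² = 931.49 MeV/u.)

¹³³Cs; 8.43 MeV/nucleon

¹³³Cs: Σm = 55(1.00783) + 78(1.0087) = 134.10925 u; Δm = 1.20380 u; E_B = 1121.3 MeV; E_B/A = 8.431 MeV
¹²C: Σm = 6(1.00783) + 6(1.0087) = 12.09918 u; Δm = 0.09918 u; E_B = 92.385 MeV; E_B/A = 7.699 MeV
¹³³Cs has the higher binding energy per nucleon, so it is the more tightly bound nucleus.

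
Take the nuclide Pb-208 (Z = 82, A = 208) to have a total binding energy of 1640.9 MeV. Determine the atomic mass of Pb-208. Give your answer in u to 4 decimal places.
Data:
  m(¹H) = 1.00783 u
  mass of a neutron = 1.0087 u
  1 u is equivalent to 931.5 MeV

207.9767 u

Mass defect = 1640.9 MeV / (931.5 MeV/u) = 1.761567 u
Constituent mass = 82(1.00783) + 126(1.0087) = 209.73826 u
Atomic mass = 209.73826 − 1.761567 = 207.976693 u ≈ 207.9767 u (to 4 decimal places)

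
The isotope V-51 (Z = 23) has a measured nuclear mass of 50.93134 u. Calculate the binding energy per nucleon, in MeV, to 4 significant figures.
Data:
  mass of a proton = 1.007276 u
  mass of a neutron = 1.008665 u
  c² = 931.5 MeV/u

Z = 23, so N = A − Z = 51 − 23 = 28.
Mass of separated nucleons = 23(1.007276) + 28(1.008665) = 23.167348 + 28.242620 = 51.409968 u
Mass defect Δm = 51.409968 − 50.93134 = 0.478628 u
Converting to energy: 0.478628 u × 931.5 MeV/u = 445.842 MeV
BE/A = 445.842 MeV / 51 = 8.742 MeV/nucleon

8.742 MeV/nucleon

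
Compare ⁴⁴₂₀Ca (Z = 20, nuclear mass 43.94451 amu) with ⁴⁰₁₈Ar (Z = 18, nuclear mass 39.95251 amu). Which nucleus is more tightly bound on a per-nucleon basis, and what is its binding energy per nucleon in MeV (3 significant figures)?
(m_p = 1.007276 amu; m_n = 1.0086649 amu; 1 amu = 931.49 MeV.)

⁴⁴₂₀Ca: Σm = 20(1.007276) + 24(1.0086649) = 44.3534776 amu; Δm = 0.4089676 amu; E_B = 380.95 MeV; E_B/A = 8.658 MeV
⁴⁰₁₈Ar: Σm = 18(1.007276) + 22(1.0086649) = 40.3215958 amu; Δm = 0.3690858 amu; E_B = 343.7997 MeV; E_B/A = 8.59499 MeV
⁴⁴₂₀Ca has the higher binding energy per nucleon, so it is the more tightly bound nucleus.

⁴⁴₂₀Ca; 8.66 MeV/nucleon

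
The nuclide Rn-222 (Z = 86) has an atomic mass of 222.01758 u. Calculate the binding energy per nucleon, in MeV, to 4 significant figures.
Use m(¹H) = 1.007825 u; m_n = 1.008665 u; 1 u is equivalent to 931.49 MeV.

Total constituent mass: 86 × 1.007825 + 136 × 1.008665 = 223.851390 u
The mass defect is 223.851390 − 222.01758 = 1.833810 u.
Converting to energy: 1.833810 u × 931.49 MeV/u = 1708.176 MeV
BE/A = 1708.176 MeV / 222 = 7.694 MeV/nucleon

7.694 MeV/nucleon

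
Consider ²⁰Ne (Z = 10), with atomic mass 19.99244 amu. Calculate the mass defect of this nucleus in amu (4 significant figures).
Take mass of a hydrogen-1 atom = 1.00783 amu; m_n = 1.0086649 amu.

The nucleus contains 10 protons and 20 − 10 = 10 neutrons.
Σm = 10·m(¹H) + 10·m_n = 10.07830 + 10.0866490 = 20.1649490 amu
Δm = 20.1649490 − 19.99244 = 0.1725090 amu

0.1725 amu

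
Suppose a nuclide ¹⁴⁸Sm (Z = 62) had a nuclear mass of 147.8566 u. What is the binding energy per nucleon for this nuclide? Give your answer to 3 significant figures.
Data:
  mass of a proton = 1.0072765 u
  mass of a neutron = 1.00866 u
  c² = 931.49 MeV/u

8.43 MeV/nucleon

Z = 62, so N = A − Z = 148 − 62 = 86.
Σm = 62·m_p + 86·m_n = 62.4511430 + 86.74476 = 149.1959030 u
Mass defect Δm = 149.1959030 − 147.8566 = 1.3393030 u
Converting to energy: 1.3393030 u × 931.49 MeV/u = 1247.55 MeV
Dividing by A = 148 gives 8.429 MeV per nucleon.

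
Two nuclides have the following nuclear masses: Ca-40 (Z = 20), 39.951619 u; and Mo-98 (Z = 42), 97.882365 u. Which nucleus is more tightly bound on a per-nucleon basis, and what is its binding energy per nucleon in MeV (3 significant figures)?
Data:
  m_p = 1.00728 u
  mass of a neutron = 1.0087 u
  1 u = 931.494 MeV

Mo-98; 8.66 MeV/nucleon

Ca-40: Σm = 20(1.00728) + 20(1.0087) = 40.31960 u; Δm = 0.367981 u; E_B = 342.77 MeV; E_B/A = 8.569 MeV
Mo-98: Σm = 42(1.00728) + 56(1.0087) = 98.79296 u; Δm = 0.910595 u; E_B = 848.21 MeV; E_B/A = 8.655 MeV
Mo-98 has the higher binding energy per nucleon, so it is the more tightly bound nucleus.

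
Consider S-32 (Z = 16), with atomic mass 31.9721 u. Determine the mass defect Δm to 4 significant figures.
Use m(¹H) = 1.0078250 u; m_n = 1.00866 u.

0.2917 u

Z = 16, so N = A − Z = 32 − 16 = 16.
Mass of separated nucleons = 16(1.0078250) + 16(1.00866) = 16.1252000 + 16.13856 = 32.2637600 u
The mass defect is 32.2637600 − 31.9721 = 0.2916600 u.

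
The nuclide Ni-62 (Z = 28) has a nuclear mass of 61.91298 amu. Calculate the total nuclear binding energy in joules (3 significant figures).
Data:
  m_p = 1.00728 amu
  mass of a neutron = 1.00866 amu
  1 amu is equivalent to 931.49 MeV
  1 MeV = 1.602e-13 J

Σm = 28·m_p + 34·m_n = 28.20384 + 34.29444 = 62.49828 amu
Mass defect Δm = 62.49828 − 61.91298 = 0.58530 amu
E_B = 0.58530 × 931.49 = 545.201 MeV
In joules: 545.201 MeV × 1.602e-13 J/MeV = 8.7341e-11 J

8.73e-11 J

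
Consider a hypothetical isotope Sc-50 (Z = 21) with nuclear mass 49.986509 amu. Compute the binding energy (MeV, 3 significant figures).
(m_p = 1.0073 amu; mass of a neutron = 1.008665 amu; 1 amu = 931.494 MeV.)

Σm = 21·m_p + 29·m_n = 21.1533 + 29.251285 = 50.404585 amu
Mass defect Δm = 50.404585 − 49.986509 = 0.418076 amu
E_B = 0.418076 × 931.494 = 389.435 MeV

389 MeV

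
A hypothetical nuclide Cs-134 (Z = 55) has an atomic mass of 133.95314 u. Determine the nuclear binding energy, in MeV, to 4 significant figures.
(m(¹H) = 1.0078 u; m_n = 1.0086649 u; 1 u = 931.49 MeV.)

1081 MeV

The nucleus contains 55 protons and 134 − 55 = 79 neutrons.
Total constituent mass: 55 × 1.0078 + 79 × 1.0086649 = 135.1135271 u
Mass defect Δm = 135.1135271 − 133.95314 = 1.1603871 u
E_B = 1.1603871 × 931.49 = 1080.89 MeV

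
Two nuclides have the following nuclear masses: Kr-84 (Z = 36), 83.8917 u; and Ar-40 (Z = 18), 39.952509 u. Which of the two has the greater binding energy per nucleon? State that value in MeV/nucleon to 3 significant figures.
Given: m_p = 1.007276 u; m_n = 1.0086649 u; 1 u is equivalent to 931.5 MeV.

Kr-84; 8.72 MeV/nucleon

Kr-84: Σm = 36(1.007276) + 48(1.0086649) = 84.6778512 u; Δm = 0.7861512 u; E_B = 732.30 MeV; E_B/A = 8.718 MeV
Ar-40: Σm = 18(1.007276) + 22(1.0086649) = 40.3215958 u; Δm = 0.3690868 u; E_B = 343.80 MeV; E_B/A = 8.595 MeV
Kr-84 has the higher binding energy per nucleon, so it is the more tightly bound nucleus.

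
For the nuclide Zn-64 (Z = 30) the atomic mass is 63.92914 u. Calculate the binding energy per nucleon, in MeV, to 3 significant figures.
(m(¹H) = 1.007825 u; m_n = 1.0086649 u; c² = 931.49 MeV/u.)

Z = 30, so N = A − Z = 64 − 30 = 34.
Mass of separated nucleons = 30(1.007825) + 34(1.0086649) = 30.234750 + 34.2946066 = 64.5293566 u
Mass defect Δm = 64.5293566 − 63.92914 = 0.6002166 u
E_B = 0.6002166 × 931.49 = 559.096 MeV
BE/A = 559.096 MeV / 64 = 8.736 MeV/nucleon

8.74 MeV/nucleon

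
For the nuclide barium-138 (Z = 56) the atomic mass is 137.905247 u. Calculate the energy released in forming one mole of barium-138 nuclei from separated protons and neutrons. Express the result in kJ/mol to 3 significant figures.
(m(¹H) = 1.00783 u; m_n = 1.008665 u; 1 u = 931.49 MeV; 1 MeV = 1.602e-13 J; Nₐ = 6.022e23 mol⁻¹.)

1.12e+11 kJ/mol

The nucleus contains 56 protons and 138 − 56 = 82 neutrons.
Mass of separated nucleons = 56(1.00783) + 82(1.008665) = 56.43848 + 82.710530 = 139.149010 u
Δm = 139.149010 − 137.905247 = 1.243763 u
Converting to energy: 1.243763 u × 931.49 MeV/u = 1158.55 MeV
Per nucleus in joules: 1158.55 MeV × 1.602e-13 J/MeV = 1.8560e-10 J
Per mole: 1.8560e-10 J × 6.022e23 mol⁻¹ = 1.1177e+14 J/mol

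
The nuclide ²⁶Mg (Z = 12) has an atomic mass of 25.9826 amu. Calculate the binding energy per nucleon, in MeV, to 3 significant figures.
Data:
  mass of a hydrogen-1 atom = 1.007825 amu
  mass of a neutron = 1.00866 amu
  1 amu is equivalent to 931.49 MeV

Z = 12, so N = A − Z = 26 − 12 = 14.
Σm = 12·m(¹H) + 14·m_n = 12.093900 + 14.12124 = 26.215140 amu
Mass defect Δm = 26.215140 − 25.9826 = 0.232540 amu
Binding energy = Δm·c² = 0.232540 × 931.49 MeV/amu = 216.609 MeV
BE/A = 216.609 MeV / 26 = 8.331 MeV/nucleon

8.33 MeV/nucleon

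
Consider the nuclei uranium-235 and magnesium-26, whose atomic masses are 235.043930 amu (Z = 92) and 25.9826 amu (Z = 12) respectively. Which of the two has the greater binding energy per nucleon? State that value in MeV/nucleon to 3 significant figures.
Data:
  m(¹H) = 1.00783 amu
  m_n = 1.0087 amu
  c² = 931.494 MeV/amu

uranium-235: Σm = 92(1.00783) + 143(1.0087) = 236.96446 amu; Δm = 1.920530 amu; E_B = 1789.0 MeV; E_B/A = 7.613 MeV
magnesium-26: Σm = 12(1.00783) + 14(1.0087) = 26.21576 amu; Δm = 0.23316 amu; E_B = 217.19 MeV; E_B/A = 8.353 MeV
magnesium-26 has the higher binding energy per nucleon, so it is the more tightly bound nucleus.

magnesium-26; 8.35 MeV/nucleon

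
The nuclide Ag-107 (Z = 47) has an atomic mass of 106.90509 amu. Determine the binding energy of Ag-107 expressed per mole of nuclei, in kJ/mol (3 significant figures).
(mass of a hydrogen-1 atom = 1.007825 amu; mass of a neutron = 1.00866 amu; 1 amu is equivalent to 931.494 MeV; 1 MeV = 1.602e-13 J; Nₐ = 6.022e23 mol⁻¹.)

Z = 47, so N = A − Z = 107 − 47 = 60.
Total constituent mass: 47 × 1.007825 + 60 × 1.00866 = 107.887375 amu
Mass defect Δm = 107.887375 − 106.90509 = 0.982285 amu
Binding energy = Δm·c² = 0.982285 × 931.494 MeV/amu = 914.993 MeV
Per nucleus in joules: 914.993 MeV × 1.602e-13 J/MeV = 1.4658e-10 J
Per mole: 1.4658e-10 J × 6.022e23 mol⁻¹ = 8.8270e+13 J/mol

8.83e+10 kJ/mol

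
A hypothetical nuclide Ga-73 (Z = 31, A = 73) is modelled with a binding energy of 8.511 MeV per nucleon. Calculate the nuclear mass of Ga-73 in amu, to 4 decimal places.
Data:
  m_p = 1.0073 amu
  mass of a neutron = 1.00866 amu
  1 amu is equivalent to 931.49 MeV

72.9230 amu

Total binding energy = 73 × 8.511 = 621.303 MeV
Mass defect = 621.303 MeV / (931.49 MeV/amu) = 0.666999 amu
Constituent mass = 31(1.0073) + 42(1.00866) = 73.59002 amu
Nuclear mass = 73.59002 − 0.666999 = 72.923021 amu ≈ 72.9230 amu (to 4 decimal places)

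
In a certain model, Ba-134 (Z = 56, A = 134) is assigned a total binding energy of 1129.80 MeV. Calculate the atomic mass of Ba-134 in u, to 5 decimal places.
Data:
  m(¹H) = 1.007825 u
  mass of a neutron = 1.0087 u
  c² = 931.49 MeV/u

133.90390 u

Mass defect = 1129.80 MeV / (931.49 MeV/u) = 1.2128955 u
Constituent mass = 56(1.007825) + 78(1.0087) = 135.116800 u
Atomic mass = 135.116800 − 1.2128955 = 133.9039045 u ≈ 133.90390 u (to 5 decimal places)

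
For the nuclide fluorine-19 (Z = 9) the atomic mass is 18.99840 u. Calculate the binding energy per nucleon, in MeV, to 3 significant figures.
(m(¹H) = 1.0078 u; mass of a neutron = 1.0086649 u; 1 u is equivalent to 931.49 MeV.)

7.77 MeV/nucleon

Z = 9, so N = A − Z = 19 − 9 = 10.
Σm = 9·m(¹H) + 10·m_n = 9.0702 + 10.0866490 = 19.1568490 u
Mass defect Δm = 19.1568490 − 18.99840 = 0.1584490 u
E_B = 0.1584490 × 931.49 = 147.594 MeV
Per nucleon: 147.594 / 19 = 7.768 MeV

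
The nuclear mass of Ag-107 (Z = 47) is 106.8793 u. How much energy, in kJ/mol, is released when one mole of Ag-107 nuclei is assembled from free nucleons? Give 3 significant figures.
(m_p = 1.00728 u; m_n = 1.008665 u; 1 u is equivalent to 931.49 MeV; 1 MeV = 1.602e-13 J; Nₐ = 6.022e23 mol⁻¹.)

Total constituent mass: 47 × 1.00728 + 60 × 1.008665 = 107.862060 u
The mass defect is 107.862060 − 106.8793 = 0.982760 u.
Binding energy = Δm·c² = 0.982760 × 931.49 MeV/u = 915.431 MeV
Per nucleus in joules: 915.431 MeV × 1.602e-13 J/MeV = 1.4665e-10 J
Per mole: 1.4665e-10 J × 6.022e23 mol⁻¹ = 8.8313e+13 J/mol

8.83e+10 kJ/mol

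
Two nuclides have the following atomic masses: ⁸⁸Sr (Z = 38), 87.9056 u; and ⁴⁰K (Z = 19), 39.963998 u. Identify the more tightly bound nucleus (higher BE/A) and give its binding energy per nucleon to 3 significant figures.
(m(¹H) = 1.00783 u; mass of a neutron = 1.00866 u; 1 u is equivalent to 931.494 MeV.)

⁸⁸Sr: Σm = 38(1.00783) + 50(1.00866) = 88.73054 u; Δm = 0.82494 u; E_B = 768.43 MeV; E_B/A = 8.732 MeV
⁴⁰K: Σm = 19(1.00783) + 21(1.00866) = 40.33063 u; Δm = 0.366632 u; E_B = 341.52 MeV; E_B/A = 8.538 MeV
⁸⁸Sr has the higher binding energy per nucleon, so it is the more tightly bound nucleus.

⁸⁸Sr; 8.73 MeV/nucleon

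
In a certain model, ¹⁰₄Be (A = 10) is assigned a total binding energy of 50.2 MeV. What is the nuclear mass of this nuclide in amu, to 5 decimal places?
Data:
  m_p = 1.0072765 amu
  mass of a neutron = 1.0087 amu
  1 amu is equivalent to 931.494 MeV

Mass defect = 50.2 MeV / (931.494 MeV/amu) = 0.0538919 amu
Constituent mass = 4(1.0072765) + 6(1.0087) = 10.0813060 amu
Nuclear mass = 10.0813060 − 0.0538919 = 10.0274141 amu ≈ 10.02741 amu (to 5 decimal places)

10.02741 amu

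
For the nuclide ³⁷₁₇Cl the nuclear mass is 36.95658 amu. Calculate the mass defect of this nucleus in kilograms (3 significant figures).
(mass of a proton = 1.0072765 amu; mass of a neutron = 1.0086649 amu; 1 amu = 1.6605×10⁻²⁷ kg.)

With 17 protons and 20 neutrons (A = 37):
Mass of separated nucleons = 17(1.0072765) + 20(1.0086649) = 17.1237005 + 20.1732980 = 37.2969985 amu
Mass defect Δm = 37.2969985 − 36.95658 = 0.3404185 amu
In SI units: 0.3404185 amu × 1.6605×10⁻²⁷ kg/amu = 5.6526e-28 kg

5.65e-28 kg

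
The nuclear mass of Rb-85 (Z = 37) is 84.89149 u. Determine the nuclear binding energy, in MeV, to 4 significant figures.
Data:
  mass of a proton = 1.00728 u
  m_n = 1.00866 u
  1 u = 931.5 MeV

739.2 MeV

Total constituent mass: 37 × 1.00728 + 48 × 1.00866 = 85.68504 u
The mass defect is 85.68504 − 84.89149 = 0.79355 u.
Converting to energy: 0.79355 u × 931.5 MeV/u = 739.192 MeV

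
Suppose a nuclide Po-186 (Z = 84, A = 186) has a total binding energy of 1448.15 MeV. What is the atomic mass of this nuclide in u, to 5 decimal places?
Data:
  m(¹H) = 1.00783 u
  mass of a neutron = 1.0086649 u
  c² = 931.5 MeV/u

Mass defect = 1448.15 MeV / (931.5 MeV/u) = 1.5546430 u
Constituent mass = 84(1.00783) + 102(1.0086649) = 187.5415398 u
Atomic mass = 187.5415398 − 1.5546430 = 185.9868968 u ≈ 185.98690 u (to 5 decimal places)

185.98690 u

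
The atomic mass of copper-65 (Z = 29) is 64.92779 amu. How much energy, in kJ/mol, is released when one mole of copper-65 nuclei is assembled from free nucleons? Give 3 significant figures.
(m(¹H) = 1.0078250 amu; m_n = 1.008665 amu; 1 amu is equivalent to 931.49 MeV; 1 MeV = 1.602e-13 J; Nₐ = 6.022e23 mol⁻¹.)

5.49e+10 kJ/mol

Mass of separated nucleons = 29(1.0078250) + 36(1.008665) = 29.2269250 + 36.311940 = 65.5388650 amu
Δm = 65.5388650 − 64.92779 = 0.6110750 amu
Converting to energy: 0.6110750 amu × 931.49 MeV/amu = 569.210 MeV
Per nucleus in joules: 569.210 MeV × 1.602e-13 J/MeV = 9.1187e-11 J
Per mole: 9.1187e-11 J × 6.022e23 mol⁻¹ = 5.4913e+13 J/mol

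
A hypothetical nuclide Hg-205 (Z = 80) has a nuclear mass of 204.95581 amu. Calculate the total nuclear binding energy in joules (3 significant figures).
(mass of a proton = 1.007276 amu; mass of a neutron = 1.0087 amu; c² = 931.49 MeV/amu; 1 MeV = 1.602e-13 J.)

2.56e-10 J

With 80 protons and 125 neutrons (A = 205):
Σm = 80·m_p + 125·m_n = 80.582080 + 126.0875 = 206.669580 amu
The mass defect is 206.669580 − 204.95581 = 1.713770 amu.
E_B = 1.713770 × 931.49 = 1596.36 MeV
In joules: 1596.36 MeV × 1.602e-13 J/MeV = 2.5574e-10 J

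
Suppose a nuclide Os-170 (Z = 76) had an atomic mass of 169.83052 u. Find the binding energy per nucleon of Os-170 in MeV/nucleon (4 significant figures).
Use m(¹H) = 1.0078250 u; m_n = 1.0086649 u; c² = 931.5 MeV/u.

Z = 76, so N = A − Z = 170 − 76 = 94.
Mass of separated nucleons = 76(1.0078250) + 94(1.0086649) = 76.5947000 + 94.8145006 = 171.4092006 u
The mass defect is 171.4092006 − 169.83052 = 1.5786806 u.
Binding energy = Δm·c² = 1.5786806 × 931.5 MeV/u = 1470.54 MeV
BE/A = 1470.54 MeV / 170 = 8.650 MeV/nucleon

8.650 MeV/nucleon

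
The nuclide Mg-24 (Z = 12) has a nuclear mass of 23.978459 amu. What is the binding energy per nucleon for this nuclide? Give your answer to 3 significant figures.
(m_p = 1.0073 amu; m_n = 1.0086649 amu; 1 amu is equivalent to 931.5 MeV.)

With 12 protons and 12 neutrons (A = 24):
Σm = 12·m_p + 12·m_n = 12.0876 + 12.1039788 = 24.1915788 amu
Δm = 24.1915788 − 23.978459 = 0.2131198 amu
E_B = 0.2131198 × 931.5 = 198.521 MeV
Dividing by A = 24 gives 8.272 MeV per nucleon.

8.27 MeV/nucleon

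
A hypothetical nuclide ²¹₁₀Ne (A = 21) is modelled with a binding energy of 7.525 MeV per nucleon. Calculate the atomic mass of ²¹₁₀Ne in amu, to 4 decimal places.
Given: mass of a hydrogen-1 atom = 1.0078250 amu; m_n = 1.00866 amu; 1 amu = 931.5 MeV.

Total binding energy = 21 × 7.525 = 158.025 MeV
Mass defect = 158.025 MeV / (931.5 MeV/amu) = 0.169646 amu
Constituent mass = 10(1.0078250) + 11(1.00866) = 21.1735100 amu
Atomic mass = 21.1735100 − 0.169646 = 21.0038640 amu ≈ 21.0039 amu (to 4 decimal places)

21.0039 amu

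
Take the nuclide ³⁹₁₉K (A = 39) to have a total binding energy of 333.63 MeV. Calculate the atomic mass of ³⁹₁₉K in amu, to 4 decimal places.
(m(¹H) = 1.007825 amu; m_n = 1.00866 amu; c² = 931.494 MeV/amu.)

Mass defect = 333.63 MeV / (931.494 MeV/amu) = 0.358167 amu
Constituent mass = 19(1.007825) + 20(1.00866) = 39.321875 amu
Atomic mass = 39.321875 − 0.358167 = 38.963708 amu ≈ 38.9637 amu (to 4 decimal places)

38.9637 amu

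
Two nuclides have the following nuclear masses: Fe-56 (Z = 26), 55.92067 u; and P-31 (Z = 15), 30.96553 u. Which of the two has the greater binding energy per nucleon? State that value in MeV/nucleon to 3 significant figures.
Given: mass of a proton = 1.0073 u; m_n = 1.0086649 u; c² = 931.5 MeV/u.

Fe-56; 8.80 MeV/nucleon

Fe-56: Σm = 26(1.0073) + 30(1.0086649) = 56.4497470 u; Δm = 0.5290770 u; E_B = 492.84 MeV; E_B/A = 8.801 MeV
P-31: Σm = 15(1.0073) + 16(1.0086649) = 31.2481384 u; Δm = 0.2826084 u; E_B = 263.25 MeV; E_B/A = 8.492 MeV
Fe-56 has the higher binding energy per nucleon, so it is the more tightly bound nucleus.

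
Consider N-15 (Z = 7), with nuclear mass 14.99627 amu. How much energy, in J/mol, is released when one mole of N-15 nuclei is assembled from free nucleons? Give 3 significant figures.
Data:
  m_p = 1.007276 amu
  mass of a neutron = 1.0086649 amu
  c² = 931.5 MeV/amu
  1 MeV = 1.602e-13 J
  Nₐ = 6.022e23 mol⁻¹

With 7 protons and 8 neutrons (A = 15):
Σm = 7·m_p + 8·m_n = 7.050932 + 8.0693192 = 15.1202512 amu
Δm = 15.1202512 − 14.99627 = 0.1239812 amu
E_B = 0.1239812 × 931.5 = 115.488 MeV
Per nucleus in joules: 115.488 MeV × 1.602e-13 J/MeV = 1.8501e-11 J
Per mole: 1.8501e-11 J × 6.022e23 mol⁻¹ = 1.1141e+13 J/mol

1.11e+13 J/mol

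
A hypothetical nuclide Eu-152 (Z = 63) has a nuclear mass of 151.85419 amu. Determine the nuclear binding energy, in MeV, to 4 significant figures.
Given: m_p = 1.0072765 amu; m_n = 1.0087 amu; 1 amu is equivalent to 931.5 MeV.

Mass of separated nucleons = 63(1.0072765) + 89(1.0087) = 63.4584195 + 89.7743 = 153.2327195 amu
Mass defect Δm = 153.2327195 − 151.85419 = 1.3785295 amu
Converting to energy: 1.3785295 amu × 931.5 MeV/amu = 1284.10 MeV

1284 MeV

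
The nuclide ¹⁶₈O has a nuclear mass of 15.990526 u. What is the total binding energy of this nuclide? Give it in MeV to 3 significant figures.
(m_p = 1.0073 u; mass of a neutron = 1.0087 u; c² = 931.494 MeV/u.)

128 MeV

Mass of separated nucleons = 8(1.0073) + 8(1.0087) = 8.0584 + 8.0696 = 16.1280 u
Mass defect Δm = 16.1280 − 15.990526 = 0.137474 u
Converting to energy: 0.137474 u × 931.494 MeV/u = 128.056 MeV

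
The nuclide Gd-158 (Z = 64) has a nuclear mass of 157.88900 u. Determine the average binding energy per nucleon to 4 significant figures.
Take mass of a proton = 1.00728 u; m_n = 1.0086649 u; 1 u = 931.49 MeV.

Total constituent mass: 64 × 1.00728 + 94 × 1.0086649 = 159.2804206 u
The mass defect is 159.2804206 − 157.88900 = 1.3914206 u.
Binding energy = Δm·c² = 1.3914206 × 931.49 MeV/u = 1296.09 MeV
Per nucleon: 1296.09 / 158 = 8.203 MeV

8.203 MeV/nucleon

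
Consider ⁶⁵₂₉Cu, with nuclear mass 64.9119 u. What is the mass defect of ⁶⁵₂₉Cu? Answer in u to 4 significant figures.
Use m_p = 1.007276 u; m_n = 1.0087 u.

The nucleus contains 29 protons and 65 − 29 = 36 neutrons.
Total constituent mass: 29 × 1.007276 + 36 × 1.0087 = 65.524204 u
The mass defect is 65.524204 − 64.9119 = 0.612304 u.

0.6123 u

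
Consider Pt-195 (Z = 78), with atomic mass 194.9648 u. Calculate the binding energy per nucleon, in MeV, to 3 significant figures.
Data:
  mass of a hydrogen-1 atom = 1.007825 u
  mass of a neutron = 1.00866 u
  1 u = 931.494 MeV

7.92 MeV/nucleon

Σm = 78·m(¹H) + 117·m_n = 78.610350 + 118.01322 = 196.623570 u
Mass defect Δm = 196.623570 − 194.9648 = 1.658770 u
Converting to energy: 1.658770 u × 931.494 MeV/u = 1545.13 MeV
Dividing by A = 195 gives 7.924 MeV per nucleon.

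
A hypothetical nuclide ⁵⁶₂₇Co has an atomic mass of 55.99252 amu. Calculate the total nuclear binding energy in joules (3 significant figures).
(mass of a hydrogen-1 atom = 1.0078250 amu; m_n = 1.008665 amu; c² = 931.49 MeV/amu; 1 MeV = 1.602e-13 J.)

Total constituent mass: 27 × 1.0078250 + 29 × 1.008665 = 56.4625600 amu
Δm = 56.4625600 − 55.99252 = 0.4700400 amu
E_B = 0.4700400 × 931.49 = 437.838 MeV
In joules: 437.838 MeV × 1.602e-13 J/MeV = 7.0142e-11 J

7.01e-11 J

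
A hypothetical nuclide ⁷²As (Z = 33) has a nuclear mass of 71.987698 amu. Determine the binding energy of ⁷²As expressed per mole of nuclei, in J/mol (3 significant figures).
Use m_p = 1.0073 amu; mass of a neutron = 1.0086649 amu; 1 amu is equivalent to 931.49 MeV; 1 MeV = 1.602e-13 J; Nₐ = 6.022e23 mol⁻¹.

5.31e+13 J/mol

Z = 33, so N = A − Z = 72 − 33 = 39.
Σm = 33·m_p + 39·m_n = 33.2409 + 39.3379311 = 72.5788311 amu
The mass defect is 72.5788311 − 71.987698 = 0.5911331 amu.
Binding energy = Δm·c² = 0.5911331 × 931.49 MeV/amu = 550.635 MeV
Per nucleus in joules: 550.635 MeV × 1.602e-13 J/MeV = 8.8212e-11 J
Per mole: 8.8212e-11 J × 6.022e23 mol⁻¹ = 5.3121e+13 J/mol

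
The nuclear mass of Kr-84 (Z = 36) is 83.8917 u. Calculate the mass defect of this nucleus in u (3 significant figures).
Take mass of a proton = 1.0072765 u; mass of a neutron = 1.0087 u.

0.788 u

The nucleus contains 36 protons and 84 − 36 = 48 neutrons.
Σm = 36·m_p + 48·m_n = 36.2619540 + 48.4176 = 84.6795540 u
Δm = 84.6795540 − 83.8917 = 0.7878540 u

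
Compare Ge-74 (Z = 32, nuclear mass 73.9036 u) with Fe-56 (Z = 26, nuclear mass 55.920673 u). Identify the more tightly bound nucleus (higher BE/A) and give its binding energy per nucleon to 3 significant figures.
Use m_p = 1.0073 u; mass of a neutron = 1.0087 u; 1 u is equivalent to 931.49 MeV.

Ge-74: Σm = 32(1.0073) + 42(1.0087) = 74.5990 u; Δm = 0.6954 u; E_B = 647.758 MeV; E_B/A = 8.753 MeV
Fe-56: Σm = 26(1.0073) + 30(1.0087) = 56.4508 u; Δm = 0.530127 u; E_B = 493.81 MeV; E_B/A = 8.818 MeV
Fe-56 has the higher binding energy per nucleon, so it is the more tightly bound nucleus.

Fe-56; 8.82 MeV/nucleon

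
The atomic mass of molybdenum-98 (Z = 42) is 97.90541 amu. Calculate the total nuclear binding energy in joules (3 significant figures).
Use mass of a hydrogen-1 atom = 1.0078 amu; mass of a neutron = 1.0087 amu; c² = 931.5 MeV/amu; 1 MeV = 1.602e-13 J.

With 42 protons and 56 neutrons (A = 98):
Σm = 42·m(¹H) + 56·m_n = 42.3276 + 56.4872 = 98.8148 amu
The mass defect is 98.8148 − 97.90541 = 0.90939 amu.
Binding energy = Δm·c² = 0.90939 × 931.5 MeV/amu = 847.097 MeV
In joules: 847.097 MeV × 1.602e-13 J/MeV = 1.3570e-10 J

1.36e-10 J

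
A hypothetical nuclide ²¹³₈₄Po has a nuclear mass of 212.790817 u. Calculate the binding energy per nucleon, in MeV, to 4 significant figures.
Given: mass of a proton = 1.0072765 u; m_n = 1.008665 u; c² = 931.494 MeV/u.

With 84 protons and 129 neutrons (A = 213):
Total constituent mass: 84 × 1.0072765 + 129 × 1.008665 = 214.7290110 u
The mass defect is 214.7290110 − 212.790817 = 1.9381940 u.
Binding energy = Δm·c² = 1.9381940 × 931.494 MeV/u = 1805.42 MeV
Per nucleon: 1805.42 / 213 = 8.476 MeV

8.476 MeV/nucleon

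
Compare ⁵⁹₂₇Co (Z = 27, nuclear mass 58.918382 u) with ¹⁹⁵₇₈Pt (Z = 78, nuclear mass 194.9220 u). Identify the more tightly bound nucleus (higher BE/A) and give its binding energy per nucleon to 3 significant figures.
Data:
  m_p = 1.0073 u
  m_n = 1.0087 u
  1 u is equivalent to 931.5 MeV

⁵⁹₂₇Co; 8.80 MeV/nucleon

⁵⁹₂₇Co: Σm = 27(1.0073) + 32(1.0087) = 59.4755 u; Δm = 0.557118 u; E_B = 518.96 MeV; E_B/A = 8.796 MeV
¹⁹⁵₇₈Pt: Σm = 78(1.0073) + 117(1.0087) = 196.5873 u; Δm = 1.6653 u; E_B = 1551.2 MeV; E_B/A = 7.955 MeV
⁵⁹₂₇Co has the higher binding energy per nucleon, so it is the more tightly bound nucleus.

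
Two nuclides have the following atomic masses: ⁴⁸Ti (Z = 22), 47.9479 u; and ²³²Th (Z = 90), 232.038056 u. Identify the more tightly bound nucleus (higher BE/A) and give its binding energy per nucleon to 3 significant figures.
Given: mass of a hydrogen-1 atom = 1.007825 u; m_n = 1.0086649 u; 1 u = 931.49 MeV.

⁴⁸Ti; 8.72 MeV/nucleon

⁴⁸Ti: Σm = 22(1.007825) + 26(1.0086649) = 48.3974374 u; Δm = 0.4495374 u; E_B = 418.74 MeV; E_B/A = 8.724 MeV
²³²Th: Σm = 90(1.007825) + 142(1.0086649) = 233.9346658 u; Δm = 1.8966098 u; E_B = 1766.673 MeV; E_B/A = 7.61497 MeV
⁴⁸Ti has the higher binding energy per nucleon, so it is the more tightly bound nucleus.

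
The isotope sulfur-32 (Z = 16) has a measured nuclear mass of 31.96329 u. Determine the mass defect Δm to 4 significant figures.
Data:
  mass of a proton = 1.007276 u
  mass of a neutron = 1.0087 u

0.2923 u

Σm = 16·m_p + 16·m_n = 16.116416 + 16.1392 = 32.255616 u
Mass defect Δm = 32.255616 − 31.96329 = 0.292326 u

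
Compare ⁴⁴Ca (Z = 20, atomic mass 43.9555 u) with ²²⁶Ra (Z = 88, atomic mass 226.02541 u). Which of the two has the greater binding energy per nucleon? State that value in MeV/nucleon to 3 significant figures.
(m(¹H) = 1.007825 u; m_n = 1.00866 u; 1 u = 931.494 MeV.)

⁴⁴Ca: Σm = 20(1.007825) + 24(1.00866) = 44.364340 u; Δm = 0.408840 u; E_B = 380.83 MeV; E_B/A = 8.655 MeV
²²⁶Ra: Σm = 88(1.007825) + 138(1.00866) = 227.883680 u; Δm = 1.858270 u; E_B = 1731.0 MeV; E_B/A = 7.659 MeV
⁴⁴Ca has the higher binding energy per nucleon, so it is the more tightly bound nucleus.

⁴⁴Ca; 8.66 MeV/nucleon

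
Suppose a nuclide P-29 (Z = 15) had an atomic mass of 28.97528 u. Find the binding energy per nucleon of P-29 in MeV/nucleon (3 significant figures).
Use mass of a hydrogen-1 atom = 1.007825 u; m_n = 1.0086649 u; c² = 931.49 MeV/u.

The nucleus contains 15 protons and 29 − 15 = 14 neutrons.
Σm = 15·m(¹H) + 14·m_n = 15.117375 + 14.1213086 = 29.2386836 u
The mass defect is 29.2386836 − 28.97528 = 0.2634036 u.
Converting to energy: 0.2634036 u × 931.49 MeV/u = 245.358 MeV
Dividing by A = 29 gives 8.461 MeV per nucleon.

8.46 MeV/nucleon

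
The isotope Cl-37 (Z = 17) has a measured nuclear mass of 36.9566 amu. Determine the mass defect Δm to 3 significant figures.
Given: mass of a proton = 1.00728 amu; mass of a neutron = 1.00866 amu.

With 17 protons and 20 neutrons (A = 37):
Σm = 17·m_p + 20·m_n = 17.12376 + 20.17320 = 37.29696 amu
The mass defect is 37.29696 − 36.9566 = 0.34036 amu.

0.340 amu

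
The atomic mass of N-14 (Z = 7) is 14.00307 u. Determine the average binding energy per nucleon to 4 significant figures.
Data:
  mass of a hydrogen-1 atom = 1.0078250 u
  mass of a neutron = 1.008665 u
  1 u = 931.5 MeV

Total constituent mass: 7 × 1.0078250 + 7 × 1.008665 = 14.1154300 u
The mass defect is 14.1154300 − 14.00307 = 0.1123600 u.
Converting to energy: 0.1123600 u × 931.5 MeV/u = 104.663 MeV
Per nucleon: 104.663 / 14 = 7.476 MeV

7.476 MeV/nucleon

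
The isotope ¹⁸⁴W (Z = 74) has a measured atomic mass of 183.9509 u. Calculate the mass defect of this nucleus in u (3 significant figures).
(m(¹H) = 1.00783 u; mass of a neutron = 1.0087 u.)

1.59 u

Total constituent mass: 74 × 1.00783 + 110 × 1.0087 = 185.53642 u
The mass defect is 185.53642 − 183.9509 = 1.58552 u.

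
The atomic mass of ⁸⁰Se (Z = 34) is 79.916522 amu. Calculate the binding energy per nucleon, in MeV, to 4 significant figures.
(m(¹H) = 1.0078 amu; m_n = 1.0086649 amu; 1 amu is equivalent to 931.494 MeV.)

8.701 MeV/nucleon

Total constituent mass: 34 × 1.0078 + 46 × 1.0086649 = 80.6637854 amu
The mass defect is 80.6637854 − 79.916522 = 0.7472634 amu.
Binding energy = Δm·c² = 0.7472634 × 931.494 MeV/amu = 696.071 MeV
Per nucleon: 696.071 / 80 = 8.701 MeV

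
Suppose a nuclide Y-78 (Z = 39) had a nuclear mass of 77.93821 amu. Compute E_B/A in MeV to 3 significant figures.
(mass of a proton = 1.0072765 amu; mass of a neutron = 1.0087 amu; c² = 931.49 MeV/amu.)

The nucleus contains 39 protons and 78 − 39 = 39 neutrons.
Mass of separated nucleons = 39(1.0072765) + 39(1.0087) = 39.2837835 + 39.3393 = 78.6230835 amu
The mass defect is 78.6230835 − 77.93821 = 0.6848735 amu.
Binding energy = Δm·c² = 0.6848735 × 931.49 MeV/amu = 637.953 MeV
BE/A = 637.953 MeV / 78 = 8.179 MeV/nucleon

8.18 MeV/nucleon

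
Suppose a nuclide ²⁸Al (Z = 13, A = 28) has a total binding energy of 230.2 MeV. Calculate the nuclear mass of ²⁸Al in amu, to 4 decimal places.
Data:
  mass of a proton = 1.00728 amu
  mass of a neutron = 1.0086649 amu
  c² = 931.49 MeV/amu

27.9775 amu

Mass defect = 230.2 MeV / (931.49 MeV/amu) = 0.247131 amu
Constituent mass = 13(1.00728) + 15(1.0086649) = 28.2246135 amu
Nuclear mass = 28.2246135 − 0.247131 = 27.9774825 amu ≈ 27.9775 amu (to 4 decimal places)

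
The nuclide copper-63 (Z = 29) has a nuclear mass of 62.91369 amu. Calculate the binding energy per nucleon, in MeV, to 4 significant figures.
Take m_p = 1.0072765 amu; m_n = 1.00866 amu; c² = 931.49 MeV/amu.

8.750 MeV/nucleon

Z = 29, so N = A − Z = 63 − 29 = 34.
Mass of separated nucleons = 29(1.0072765) + 34(1.00866) = 29.2110185 + 34.29444 = 63.5054585 amu
The mass defect is 63.5054585 − 62.91369 = 0.5917685 amu.
Binding energy = Δm·c² = 0.5917685 × 931.49 MeV/amu = 551.226 MeV
Per nucleon: 551.226 / 63 = 8.750 MeV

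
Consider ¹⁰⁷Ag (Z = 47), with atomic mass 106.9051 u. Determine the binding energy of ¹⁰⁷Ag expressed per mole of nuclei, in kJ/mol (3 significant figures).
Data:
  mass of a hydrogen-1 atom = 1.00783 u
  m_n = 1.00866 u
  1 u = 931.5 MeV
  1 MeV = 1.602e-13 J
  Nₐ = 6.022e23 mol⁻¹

8.83e+10 kJ/mol

With 47 protons and 60 neutrons (A = 107):
Σm = 47·m(¹H) + 60·m_n = 47.36801 + 60.51960 = 107.88761 u
Mass defect Δm = 107.88761 − 106.9051 = 0.98251 u
Binding energy = Δm·c² = 0.98251 × 931.5 MeV/u = 915.208 MeV
Per nucleus in joules: 915.208 MeV × 1.602e-13 J/MeV = 1.4662e-10 J
Per mole: 1.4662e-10 J × 6.022e23 mol⁻¹ = 8.8295e+13 J/mol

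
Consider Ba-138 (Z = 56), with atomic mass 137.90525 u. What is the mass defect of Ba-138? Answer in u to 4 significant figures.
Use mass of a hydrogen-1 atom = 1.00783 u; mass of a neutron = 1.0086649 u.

Z = 56, so N = A − Z = 138 − 56 = 82.
Σm = 56·m(¹H) + 82·m_n = 56.43848 + 82.7105218 = 139.1490018 u
The mass defect is 139.1490018 − 137.90525 = 1.2437518 u.

1.244 u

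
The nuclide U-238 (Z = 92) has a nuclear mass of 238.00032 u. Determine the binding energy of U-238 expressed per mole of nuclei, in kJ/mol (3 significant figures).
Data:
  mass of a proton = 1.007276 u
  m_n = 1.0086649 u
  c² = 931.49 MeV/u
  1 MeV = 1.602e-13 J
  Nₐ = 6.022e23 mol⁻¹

1.74e+11 kJ/mol

Total constituent mass: 92 × 1.007276 + 146 × 1.0086649 = 239.9344674 u
Mass defect Δm = 239.9344674 − 238.00032 = 1.9341474 u
E_B = 1.9341474 × 931.49 = 1801.64 MeV
Per nucleus in joules: 1801.64 MeV × 1.602e-13 J/MeV = 2.8862e-10 J
Per mole: 2.8862e-10 J × 6.022e23 mol⁻¹ = 1.7381e+14 J/mol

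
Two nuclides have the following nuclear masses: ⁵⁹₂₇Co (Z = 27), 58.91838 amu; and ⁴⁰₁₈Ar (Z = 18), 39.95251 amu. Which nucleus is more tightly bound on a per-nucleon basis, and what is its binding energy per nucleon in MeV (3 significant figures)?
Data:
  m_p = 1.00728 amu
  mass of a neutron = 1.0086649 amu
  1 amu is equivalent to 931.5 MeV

⁵⁹₂₇Co: Σm = 27(1.00728) + 32(1.0086649) = 59.4738368 amu; Δm = 0.5554568 amu; E_B = 517.41 MeV; E_B/A = 8.770 MeV
⁴⁰₁₈Ar: Σm = 18(1.00728) + 22(1.0086649) = 40.3216678 amu; Δm = 0.3691578 amu; E_B = 343.87 MeV; E_B/A = 8.597 MeV
⁵⁹₂₇Co has the higher binding energy per nucleon, so it is the more tightly bound nucleus.

⁵⁹₂₇Co; 8.77 MeV/nucleon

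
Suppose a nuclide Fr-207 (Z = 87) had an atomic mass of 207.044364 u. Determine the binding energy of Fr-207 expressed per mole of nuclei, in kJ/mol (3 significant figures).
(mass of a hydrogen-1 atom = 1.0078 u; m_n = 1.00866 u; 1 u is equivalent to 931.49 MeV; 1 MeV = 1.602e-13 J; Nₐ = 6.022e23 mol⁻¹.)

With 87 protons and 120 neutrons (A = 207):
Σm = 87·m(¹H) + 120·m_n = 87.6786 + 121.03920 = 208.71780 u
The mass defect is 208.71780 − 207.044364 = 1.673436 u.
E_B = 1.673436 × 931.49 = 1558.79 MeV
Per nucleus in joules: 1558.79 MeV × 1.602e-13 J/MeV = 2.4972e-10 J
Per mole: 2.4972e-10 J × 6.022e23 mol⁻¹ = 1.5038e+14 J/mol

1.50e+11 kJ/mol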